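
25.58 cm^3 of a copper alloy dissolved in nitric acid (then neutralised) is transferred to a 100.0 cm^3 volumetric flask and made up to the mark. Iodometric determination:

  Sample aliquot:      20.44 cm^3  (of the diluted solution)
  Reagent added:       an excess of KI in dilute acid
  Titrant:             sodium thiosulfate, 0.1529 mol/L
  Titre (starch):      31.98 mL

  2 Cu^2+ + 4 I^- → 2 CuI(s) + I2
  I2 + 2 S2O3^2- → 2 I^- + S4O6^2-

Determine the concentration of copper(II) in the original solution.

n(S2O3^2-) = 0.03198 × 0.1529 = 4.890 × 10^-3 mol
n(I2) = n(S2O3^2-)/2 = 2.445 × 10^-3 mol
From the 2:1 ratio, n(Cu2+) in the aliquot = 2/1 × 2.445 × 10^-3 = 4.890 × 10^-3 mol
[Cu2+]_dilute = 4.890 × 10^-3 / 0.02044 = 0.2392 mol/L
[Cu2+]_original = 0.2392 × 100.0/25.58 = 0.9352 mol/L

0.9352 mol/L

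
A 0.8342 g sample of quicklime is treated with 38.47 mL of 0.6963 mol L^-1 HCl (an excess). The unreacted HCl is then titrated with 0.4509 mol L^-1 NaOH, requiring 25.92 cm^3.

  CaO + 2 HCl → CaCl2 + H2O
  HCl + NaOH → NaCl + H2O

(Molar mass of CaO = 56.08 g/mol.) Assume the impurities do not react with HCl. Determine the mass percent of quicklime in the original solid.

50.75 %

n(HCl) added = 0.03847 × 0.6963 = 0.02679 mol
n(NaOH) used in back-titration = 0.02592 × 0.4509 = 0.01169 mol
n(HCl) left over = 0.01169 mol (1:1 ratio)
n(HCl) consumed by analyte = 0.02679 − 0.01169 = 0.01510 mol
From the 1:2 ratio, n(CaO) = 1/2 × 0.01510 = 7.550 × 10^-3 mol
mass of CaO = 7.550 × 10^-3 × 56.08 = 0.4234 g
% CaO = 0.4234 / 0.8342 × 100 = 50.75 %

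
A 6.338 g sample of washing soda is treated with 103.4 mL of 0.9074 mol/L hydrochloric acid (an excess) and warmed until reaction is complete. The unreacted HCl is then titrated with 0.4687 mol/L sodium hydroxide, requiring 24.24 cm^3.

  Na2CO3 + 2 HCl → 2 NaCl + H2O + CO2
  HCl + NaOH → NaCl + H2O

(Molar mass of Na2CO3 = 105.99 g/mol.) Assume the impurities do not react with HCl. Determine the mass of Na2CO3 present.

n(HCl) added = 0.1034 × 0.9074 = 0.09383 mol
n(NaOH) used in back-titration = 0.02424 × 0.4687 = 0.01136 mol
n(HCl) left over = 0.01136 mol (1:1 ratio)
n(HCl) consumed by analyte = 0.09383 − 0.01136 = 0.08246 mol
From the 1:2 ratio, n(Na2CO3) = 1/2 × 0.08246 = 0.04123 mol
mass of Na2CO3 = 0.04123 × 105.99 = 4.370 g

4.370 g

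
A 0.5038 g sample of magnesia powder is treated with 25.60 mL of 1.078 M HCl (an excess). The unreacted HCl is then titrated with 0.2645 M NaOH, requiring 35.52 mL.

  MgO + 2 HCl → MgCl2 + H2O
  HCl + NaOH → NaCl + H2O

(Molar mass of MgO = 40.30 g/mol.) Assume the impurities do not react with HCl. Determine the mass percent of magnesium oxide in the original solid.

72.80 %

n(HCl) added = 0.02560 × 1.078 = 0.02760 mol
n(NaOH) used in back-titration = 0.03552 × 0.2645 = 9.395 × 10^-3 mol
n(HCl) left over = 9.395 × 10^-3 mol (1:1 ratio)
n(HCl) consumed by analyte = 0.02760 − 9.395 × 10^-3 = 0.01820 mol
From the 1:2 ratio, n(MgO) = 1/2 × 0.01820 = 9.101 × 10^-3 mol
mass of MgO = 9.101 × 10^-3 × 40.30 = 0.3668 g
% MgO = 0.3668 / 0.5038 × 100 = 72.80 %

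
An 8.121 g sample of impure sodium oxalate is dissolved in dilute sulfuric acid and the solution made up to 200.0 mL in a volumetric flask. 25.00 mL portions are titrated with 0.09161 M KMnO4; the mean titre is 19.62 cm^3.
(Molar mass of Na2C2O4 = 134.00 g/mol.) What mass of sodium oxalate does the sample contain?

2 MnO4^- + 5 C2O4^2- + 16 H^+ → 2 Mn^2+ + 10 CO2 + 8 H2O
n(KMnO4) per titration = 0.01962 × 0.09161 = 1.797 × 10^-3 mol
From the 5:2 ratio, n(Na2C2O4) in each aliquot = 5/2 × 1.797 × 10^-3 = 4.493 × 10^-3 mol
n(Na2C2O4) in the whole flask = 4.493 × 10^-3 × 200.0/25.00 = 0.03595 mol
mass of Na2C2O4 = 0.03595 × 134.00 = 4.817 g

4.817 g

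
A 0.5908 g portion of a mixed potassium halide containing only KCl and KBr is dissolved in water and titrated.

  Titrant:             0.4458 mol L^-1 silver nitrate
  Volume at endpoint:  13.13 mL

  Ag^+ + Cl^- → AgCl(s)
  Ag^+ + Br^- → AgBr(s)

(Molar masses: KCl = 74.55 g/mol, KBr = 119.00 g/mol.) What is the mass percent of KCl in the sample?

30.02 %

n(AgNO3) = 0.01313 × 0.4458 = 5.853 × 10^-3 mol
Let x = n(KCl), y = n(KBr).
Titrant: 1x + 1y = 5.853 × 10^-3;  mass: 74.55x + 119.00y = 0.5908
Solving, x = 2.379 × 10^-3 mol, y = 3.474 × 10^-3 mol
mass of KCl = 2.379 × 10^-3 × 74.55 = 0.1774 g
% KCl = 0.1774 / 0.5908 × 100 = 30.02 %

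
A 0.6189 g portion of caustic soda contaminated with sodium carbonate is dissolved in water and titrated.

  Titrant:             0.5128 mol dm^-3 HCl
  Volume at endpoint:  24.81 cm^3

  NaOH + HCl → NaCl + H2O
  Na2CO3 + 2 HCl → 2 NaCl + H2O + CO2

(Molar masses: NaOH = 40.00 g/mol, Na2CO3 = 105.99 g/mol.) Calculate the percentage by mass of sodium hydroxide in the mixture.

n(HCl) = 0.02481 × 0.5128 = 0.01272 mol
Let x = n(NaOH), y = n(Na2CO3).
Titrant: 1x + 2y = 0.01272;  mass: 40.00x + 105.99y = 0.6189
Solving, x = 4.258 × 10^-3 mol, y = 4.232 × 10^-3 mol
mass of NaOH = 4.258 × 10^-3 × 40.00 = 0.1703 g
% NaOH = 0.1703 / 0.6189 × 100 = 27.52 %

27.52 %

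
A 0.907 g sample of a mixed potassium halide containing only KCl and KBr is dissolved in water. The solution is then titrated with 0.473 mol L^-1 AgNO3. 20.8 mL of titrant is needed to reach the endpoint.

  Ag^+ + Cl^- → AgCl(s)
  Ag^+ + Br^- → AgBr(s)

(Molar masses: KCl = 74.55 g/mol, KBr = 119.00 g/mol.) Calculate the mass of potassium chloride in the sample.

0.442 g

n(AgNO3) = 0.0208 × 0.473 = 9.84 × 10^-3 mol
Let x = n(KCl), y = n(KBr).
Titrant: 1x + 1y = 9.84 × 10^-3;  mass: 74.55x + 119.00y = 0.907
Solving, x = 5.93 × 10^-3 mol, y = 3.90 × 10^-3 mol
mass of KCl = 5.93 × 10^-3 × 74.55 = 0.442 g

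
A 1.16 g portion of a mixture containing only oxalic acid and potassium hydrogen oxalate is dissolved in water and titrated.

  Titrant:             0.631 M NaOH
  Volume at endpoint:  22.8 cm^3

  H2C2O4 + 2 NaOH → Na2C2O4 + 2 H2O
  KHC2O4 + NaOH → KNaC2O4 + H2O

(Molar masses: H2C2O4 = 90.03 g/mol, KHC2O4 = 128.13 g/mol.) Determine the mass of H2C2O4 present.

n(NaOH) = 0.0228 × 0.631 = 0.0144 mol
Let x = n(H2C2O4), y = n(KHC2O4).
Titrant: 2x + 1y = 0.0144;  mass: 90.03x + 128.13y = 1.16
Solving, x = 4.11 × 10^-3 mol, y = 6.16 × 10^-3 mol
mass of H2C2O4 = 4.11 × 10^-3 × 90.03 = 0.370 g

0.370 g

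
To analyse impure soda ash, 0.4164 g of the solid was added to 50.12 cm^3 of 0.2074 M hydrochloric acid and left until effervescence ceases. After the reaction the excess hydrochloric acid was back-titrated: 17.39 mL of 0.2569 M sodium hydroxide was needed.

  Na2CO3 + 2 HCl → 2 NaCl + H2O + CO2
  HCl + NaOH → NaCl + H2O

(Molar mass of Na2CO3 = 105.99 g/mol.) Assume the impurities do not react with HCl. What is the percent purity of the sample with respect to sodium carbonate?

n(HCl) added = 0.05012 × 0.2074 = 0.01039 mol
n(NaOH) used in back-titration = 0.01739 × 0.2569 = 4.467 × 10^-3 mol
n(HCl) left over = 4.467 × 10^-3 mol (1:1 ratio)
n(HCl) consumed by analyte = 0.01039 − 4.467 × 10^-3 = 5.927 × 10^-3 mol
From the 1:2 ratio, n(Na2CO3) = 1/2 × 5.927 × 10^-3 = 2.964 × 10^-3 mol
mass of Na2CO3 = 2.964 × 10^-3 × 105.99 = 0.3141 g
% Na2CO3 = 0.3141 / 0.4164 × 100 = 75.44 %

75.44 %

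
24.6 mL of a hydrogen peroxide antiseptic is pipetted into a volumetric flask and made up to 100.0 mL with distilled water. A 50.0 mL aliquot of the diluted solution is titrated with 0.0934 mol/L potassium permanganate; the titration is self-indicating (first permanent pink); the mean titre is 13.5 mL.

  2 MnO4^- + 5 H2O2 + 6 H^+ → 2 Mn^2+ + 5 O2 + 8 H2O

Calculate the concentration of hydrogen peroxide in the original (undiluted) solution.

0.256 mol/L

n(KMnO4) = 0.0135 × 0.0934 = 1.26 × 10^-3 mol
From the 5:2 ratio, n(H2O2) in the aliquot = 5/2 × 1.26 × 10^-3 = 3.15 × 10^-3 mol
[H2O2]_dilute = 3.15 × 10^-3 / 0.0500 = 0.0630 mol/L
Dilution factor = 100.0 / 24.6 = 4.065
[H2O2]_stock = 0.0630 × 4.065 = 0.256 mol/L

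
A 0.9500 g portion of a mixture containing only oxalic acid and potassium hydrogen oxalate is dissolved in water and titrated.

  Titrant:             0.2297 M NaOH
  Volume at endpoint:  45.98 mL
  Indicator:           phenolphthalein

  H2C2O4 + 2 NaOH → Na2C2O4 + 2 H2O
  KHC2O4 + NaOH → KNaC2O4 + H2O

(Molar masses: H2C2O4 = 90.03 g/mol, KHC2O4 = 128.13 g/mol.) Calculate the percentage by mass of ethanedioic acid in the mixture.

n(NaOH) = 0.04598 × 0.2297 = 0.01056 mol
Let x = n(H2C2O4), y = n(KHC2O4).
Titrant: 2x + 1y = 0.01056;  mass: 90.03x + 128.13y = 0.9500
Solving, x = 2.426 × 10^-3 mol, y = 5.710 × 10^-3 mol
mass of H2C2O4 = 2.426 × 10^-3 × 90.03 = 0.2184 g
% H2C2O4 = 0.2184 / 0.9500 × 100 = 22.99 %

22.99 %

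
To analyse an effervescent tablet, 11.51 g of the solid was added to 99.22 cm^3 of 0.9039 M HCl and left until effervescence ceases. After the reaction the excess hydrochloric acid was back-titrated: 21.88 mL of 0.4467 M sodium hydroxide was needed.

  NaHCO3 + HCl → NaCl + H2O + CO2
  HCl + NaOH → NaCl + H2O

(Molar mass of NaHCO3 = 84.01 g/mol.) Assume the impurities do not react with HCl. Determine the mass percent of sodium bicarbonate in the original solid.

58.33 %

n(HCl) added = 0.09922 × 0.9039 = 0.08968 mol
n(NaOH) used in back-titration = 0.02188 × 0.4467 = 9.774 × 10^-3 mol
n(HCl) left over = 9.774 × 10^-3 mol (1:1 ratio)
n(HCl) consumed by analyte = 0.08968 − 9.774 × 10^-3 = 0.07991 mol
n(NaHCO3) = 0.07991 mol (1:1 ratio)
mass of NaHCO3 = 0.07991 × 84.01 = 6.713 g
% NaHCO3 = 6.713 / 11.51 × 100 = 58.33 %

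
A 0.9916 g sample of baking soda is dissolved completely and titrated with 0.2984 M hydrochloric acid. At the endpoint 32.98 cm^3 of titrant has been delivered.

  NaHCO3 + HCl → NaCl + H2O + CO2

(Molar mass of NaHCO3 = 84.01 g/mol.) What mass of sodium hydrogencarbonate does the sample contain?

0.8268 g

n(HCl) = 0.03298 L × 0.2984 mol/L = 9.841 × 10^-3 mol
n(NaHCO3) = 9.841 × 10^-3 mol (1:1 ratio)
mass of NaHCO3 = 9.841 × 10^-3 × 84.01 g/mol = 0.8268 g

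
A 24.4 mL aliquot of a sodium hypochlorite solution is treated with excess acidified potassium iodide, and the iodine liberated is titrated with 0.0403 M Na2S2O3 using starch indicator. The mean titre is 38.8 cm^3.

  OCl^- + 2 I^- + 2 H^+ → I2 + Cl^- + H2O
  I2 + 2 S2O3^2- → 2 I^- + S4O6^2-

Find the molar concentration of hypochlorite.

0.0320 M

n(S2O3^2-) = 0.0388 × 0.0403 = 1.56 × 10^-3 mol
n(I2) = n(S2O3^2-)/2 = 7.82 × 10^-4 mol
n(OCl^-) in the aliquot = 7.82 × 10^-4 mol (1:1 ratio)
[OCl^-] = 7.82 × 10^-4 / 0.0244 = 0.0320 mol/L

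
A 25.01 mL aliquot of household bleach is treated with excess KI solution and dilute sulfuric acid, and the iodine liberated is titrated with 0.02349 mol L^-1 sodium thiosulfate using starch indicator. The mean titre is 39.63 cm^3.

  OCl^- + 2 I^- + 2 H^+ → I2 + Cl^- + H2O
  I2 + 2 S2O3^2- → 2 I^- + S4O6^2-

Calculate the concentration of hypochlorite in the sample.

n(S2O3^2-) = 0.03963 × 0.02349 = 9.309 × 10^-4 mol
n(I2) = n(S2O3^2-)/2 = 4.655 × 10^-4 mol
n(OCl^-) in the aliquot = 4.655 × 10^-4 mol (1:1 ratio)
[OCl^-] = 4.655 × 10^-4 / 0.02501 = 0.01861 mol/L

0.01861 mol/L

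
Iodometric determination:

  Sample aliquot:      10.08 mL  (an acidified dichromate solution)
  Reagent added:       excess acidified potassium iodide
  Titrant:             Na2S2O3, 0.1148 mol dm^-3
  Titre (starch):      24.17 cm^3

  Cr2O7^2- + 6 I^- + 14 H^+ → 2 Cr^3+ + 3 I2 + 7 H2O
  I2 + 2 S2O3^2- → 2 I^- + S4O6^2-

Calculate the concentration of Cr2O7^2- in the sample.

0.04588 mol/L

n(S2O3^2-) = 0.02417 × 0.1148 = 2.775 × 10^-3 mol
n(I2) = n(S2O3^2-)/2 = 1.387 × 10^-3 mol
From the 1:3 ratio, n(Cr2O7^2-) in the aliquot = 1/3 × 1.387 × 10^-3 = 4.625 × 10^-4 mol
[Cr2O7^2-] = 4.625 × 10^-4 / 0.01008 = 0.04588 mol/L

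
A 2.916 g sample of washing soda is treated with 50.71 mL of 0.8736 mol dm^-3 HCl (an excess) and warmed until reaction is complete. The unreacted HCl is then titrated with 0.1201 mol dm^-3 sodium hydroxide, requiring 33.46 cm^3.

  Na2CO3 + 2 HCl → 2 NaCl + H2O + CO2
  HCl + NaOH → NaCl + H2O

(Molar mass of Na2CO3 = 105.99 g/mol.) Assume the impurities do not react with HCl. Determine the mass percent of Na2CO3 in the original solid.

n(HCl) added = 0.05071 × 0.8736 = 0.04430 mol
n(NaOH) used in back-titration = 0.03346 × 0.1201 = 4.019 × 10^-3 mol
n(HCl) left over = 4.019 × 10^-3 mol (1:1 ratio)
n(HCl) consumed by analyte = 0.04430 − 4.019 × 10^-3 = 0.04028 mol
From the 1:2 ratio, n(Na2CO3) = 1/2 × 0.04028 = 0.02014 mol
mass of Na2CO3 = 0.02014 × 105.99 = 2.135 g
% Na2CO3 = 2.135 / 2.916 × 100 = 73.21 %

73.21 %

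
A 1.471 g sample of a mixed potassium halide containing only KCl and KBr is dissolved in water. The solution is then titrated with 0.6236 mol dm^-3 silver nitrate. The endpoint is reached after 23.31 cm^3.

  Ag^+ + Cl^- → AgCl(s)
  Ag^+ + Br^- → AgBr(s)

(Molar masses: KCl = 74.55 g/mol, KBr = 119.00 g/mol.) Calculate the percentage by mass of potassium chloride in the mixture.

n(AgNO3) = 0.02331 × 0.6236 = 0.01454 mol
Let x = n(KCl), y = n(KBr).
Titrant: 1x + 1y = 0.01454;  mass: 74.55x + 119.00y = 1.471
Solving, x = 5.822 × 10^-3 mol, y = 8.714 × 10^-3 mol
mass of KCl = 5.822 × 10^-3 × 74.55 = 0.4340 g
% KCl = 0.4340 / 1.471 × 100 = 29.51 %

29.51 %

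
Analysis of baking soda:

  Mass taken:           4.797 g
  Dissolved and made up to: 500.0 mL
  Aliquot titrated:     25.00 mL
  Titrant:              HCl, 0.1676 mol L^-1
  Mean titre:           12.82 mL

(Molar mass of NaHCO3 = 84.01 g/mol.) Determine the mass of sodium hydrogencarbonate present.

3.610 g

NaHCO3 + HCl → NaCl + H2O + CO2
n(HCl) per titration = 0.01282 × 0.1676 = 2.149 × 10^-3 mol
n(NaHCO3) in each aliquot = 2.149 × 10^-3 mol (1:1 ratio)
n(NaHCO3) in the whole flask = 2.149 × 10^-3 × 500.0/25.00 = 0.04297 mol
mass of NaHCO3 = 0.04297 × 84.01 = 3.610 g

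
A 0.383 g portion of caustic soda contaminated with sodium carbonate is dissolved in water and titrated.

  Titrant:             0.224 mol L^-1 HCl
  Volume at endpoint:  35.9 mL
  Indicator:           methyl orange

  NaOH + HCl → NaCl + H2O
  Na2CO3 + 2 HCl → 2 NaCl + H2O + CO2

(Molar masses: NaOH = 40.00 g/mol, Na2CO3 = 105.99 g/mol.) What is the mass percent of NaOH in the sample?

n(HCl) = 0.0359 × 0.224 = 8.04 × 10^-3 mol
Let x = n(NaOH), y = n(Na2CO3).
Titrant: 1x + 2y = 8.04 × 10^-3;  mass: 40.00x + 105.99y = 0.383
Solving, x = 3.32 × 10^-3 mol, y = 2.36 × 10^-3 mol
mass of NaOH = 3.32 × 10^-3 × 40.00 = 0.133 g
% NaOH = 0.133 / 0.383 × 100 = 34.7 %

34.7 %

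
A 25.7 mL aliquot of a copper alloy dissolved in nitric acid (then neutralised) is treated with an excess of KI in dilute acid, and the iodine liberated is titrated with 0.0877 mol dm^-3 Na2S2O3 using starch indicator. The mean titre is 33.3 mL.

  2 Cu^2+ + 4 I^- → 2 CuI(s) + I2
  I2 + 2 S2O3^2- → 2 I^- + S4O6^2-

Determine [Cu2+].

n(S2O3^2-) = 0.0333 × 0.0877 = 2.92 × 10^-3 mol
n(I2) = n(S2O3^2-)/2 = 1.46 × 10^-3 mol
From the 2:1 ratio, n(Cu2+) in the aliquot = 2/1 × 1.46 × 10^-3 = 2.92 × 10^-3 mol
[Cu2+] = 2.92 × 10^-3 / 0.0257 = 0.114 mol/L

0.114 mol/L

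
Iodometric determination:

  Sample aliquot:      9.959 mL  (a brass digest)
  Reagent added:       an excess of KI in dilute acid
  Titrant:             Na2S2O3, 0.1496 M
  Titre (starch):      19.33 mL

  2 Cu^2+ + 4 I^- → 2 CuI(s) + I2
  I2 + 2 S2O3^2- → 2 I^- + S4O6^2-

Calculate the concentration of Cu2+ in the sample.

0.2904 M

n(S2O3^2-) = 0.01933 × 0.1496 = 2.892 × 10^-3 mol
n(I2) = n(S2O3^2-)/2 = 1.446 × 10^-3 mol
From the 2:1 ratio, n(Cu2+) in the aliquot = 2/1 × 1.446 × 10^-3 = 2.892 × 10^-3 mol
[Cu2+] = 2.892 × 10^-3 / 0.009959 = 0.2904 mol/L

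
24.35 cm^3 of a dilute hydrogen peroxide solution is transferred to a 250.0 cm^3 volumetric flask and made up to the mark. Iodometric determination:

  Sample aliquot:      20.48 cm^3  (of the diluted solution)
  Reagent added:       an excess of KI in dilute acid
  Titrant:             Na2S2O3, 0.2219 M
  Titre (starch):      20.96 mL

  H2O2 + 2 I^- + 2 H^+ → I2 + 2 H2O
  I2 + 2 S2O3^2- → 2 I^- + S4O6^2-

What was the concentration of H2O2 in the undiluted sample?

1.166 M

n(S2O3^2-) = 0.02096 × 0.2219 = 4.651 × 10^-3 mol
n(I2) = n(S2O3^2-)/2 = 2.326 × 10^-3 mol
n(H2O2) in the aliquot = 2.326 × 10^-3 mol (1:1 ratio)
[H2O2]_dilute = 2.326 × 10^-3 / 0.02048 = 0.1136 mol/L
[H2O2]_original = 0.1136 × 250.0/24.35 = 1.166 mol/L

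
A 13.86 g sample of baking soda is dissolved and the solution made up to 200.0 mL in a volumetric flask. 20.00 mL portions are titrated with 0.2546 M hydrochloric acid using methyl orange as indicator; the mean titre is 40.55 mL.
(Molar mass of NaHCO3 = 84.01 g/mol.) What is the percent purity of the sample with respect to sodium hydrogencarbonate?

62.58 %

NaHCO3 + HCl → NaCl + H2O + CO2
n(HCl) per titration = 0.04055 × 0.2546 = 0.01032 mol
n(NaHCO3) in each aliquot = 0.01032 mol (1:1 ratio)
n(NaHCO3) in the whole flask = 0.01032 × 200.0/20.00 = 0.1032 mol
mass of NaHCO3 = 0.1032 × 84.01 = 8.673 g
% NaHCO3 = 8.673 / 13.86 × 100 = 62.58 %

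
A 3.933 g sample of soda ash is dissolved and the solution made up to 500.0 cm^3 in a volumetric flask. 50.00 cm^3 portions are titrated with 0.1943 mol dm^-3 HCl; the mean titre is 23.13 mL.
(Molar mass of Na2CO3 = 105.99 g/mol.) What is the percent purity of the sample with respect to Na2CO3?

Na2CO3 + 2 HCl → 2 NaCl + H2O + CO2
n(HCl) per titration = 0.02313 × 0.1943 = 4.494 × 10^-3 mol
From the 1:2 ratio, n(Na2CO3) in each aliquot = 1/2 × 4.494 × 10^-3 = 2.247 × 10^-3 mol
n(Na2CO3) in the whole flask = 2.247 × 10^-3 × 500.0/50.00 = 0.02247 mol
mass of Na2CO3 = 0.02247 × 105.99 = 2.382 g
% Na2CO3 = 2.382 / 3.933 × 100 = 60.56 %

60.56 %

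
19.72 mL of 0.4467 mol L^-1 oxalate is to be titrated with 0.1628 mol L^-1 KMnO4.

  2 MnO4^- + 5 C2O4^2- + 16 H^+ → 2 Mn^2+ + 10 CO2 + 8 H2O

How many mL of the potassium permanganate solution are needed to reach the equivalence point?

n(C2O4^2-) = 0.01972 L × 0.4467 mol/L = 8.809 × 10^-3 mol
From the 2:5 stoichiometry, n(KMnO4) = 2/5 × 8.809 × 10^-3 = 3.524 × 10^-3 mol
V(KMnO4) = 3.524 × 10^-3 mol / 0.1628 mol/L = 0.02164 L = 21.64 mL

21.64 mL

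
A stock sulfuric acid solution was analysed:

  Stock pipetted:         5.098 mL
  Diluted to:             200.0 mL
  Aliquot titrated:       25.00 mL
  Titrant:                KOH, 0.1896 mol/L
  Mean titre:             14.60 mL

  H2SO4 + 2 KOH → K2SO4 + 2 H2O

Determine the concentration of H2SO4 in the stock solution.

2.172 mol/L

n(KOH) = 0.01460 × 0.1896 = 2.768 × 10^-3 mol
From the 1:2 ratio, n(H2SO4) in the aliquot = 1/2 × 2.768 × 10^-3 = 1.384 × 10^-3 mol
[H2SO4]_dilute = 1.384 × 10^-3 / 0.02500 = 0.05536 mol/L
Dilution factor = 200.0 / 5.098 = 39.23
[H2SO4]_stock = 0.05536 × 39.23 = 2.172 mol/L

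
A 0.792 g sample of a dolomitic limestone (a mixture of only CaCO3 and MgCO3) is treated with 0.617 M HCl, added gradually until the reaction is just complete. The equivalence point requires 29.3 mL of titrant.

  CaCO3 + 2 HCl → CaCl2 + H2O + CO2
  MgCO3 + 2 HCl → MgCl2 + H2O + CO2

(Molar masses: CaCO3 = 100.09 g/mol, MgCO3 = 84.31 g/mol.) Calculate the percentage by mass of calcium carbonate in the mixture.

n(HCl) = 0.0293 × 0.617 = 0.0181 mol
Let x = n(CaCO3), y = n(MgCO3).
Titrant: 2x + 2y = 0.0181;  mass: 100.09x + 84.31y = 0.792
Solving, x = 1.90 × 10^-3 mol, y = 7.14 × 10^-3 mol
mass of CaCO3 = 1.90 × 10^-3 × 100.09 = 0.190 g
% CaCO3 = 0.190 / 0.792 × 100 = 24.0 %

24.0 %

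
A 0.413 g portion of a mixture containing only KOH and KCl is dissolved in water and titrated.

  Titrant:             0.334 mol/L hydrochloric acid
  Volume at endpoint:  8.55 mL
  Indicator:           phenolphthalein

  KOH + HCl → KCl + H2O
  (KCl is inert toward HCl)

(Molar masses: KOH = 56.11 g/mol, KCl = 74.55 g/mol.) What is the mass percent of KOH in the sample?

n(HCl) = 0.00855 × 0.334 = 2.86 × 10^-3 mol
Let x = n(KOH), y = n(KCl).
Titrant: 1x = 2.86 × 10^-3;  mass: 56.11x + 74.55y = 0.413
Solving, x = 2.86 × 10^-3 mol, y = 3.39 × 10^-3 mol
mass of KOH = 2.86 × 10^-3 × 56.11 = 0.160 g
% KOH = 0.160 / 0.413 × 100 = 38.8 %

38.8 %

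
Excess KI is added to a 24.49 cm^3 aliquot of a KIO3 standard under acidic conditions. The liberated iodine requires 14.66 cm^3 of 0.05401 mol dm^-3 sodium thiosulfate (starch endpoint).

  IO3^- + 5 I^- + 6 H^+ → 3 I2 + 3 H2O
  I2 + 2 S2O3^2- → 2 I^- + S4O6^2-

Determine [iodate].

n(S2O3^2-) = 0.01466 × 0.05401 = 7.918 × 10^-4 mol
n(I2) = n(S2O3^2-)/2 = 3.959 × 10^-4 mol
From the 1:3 ratio, n(IO3^-) in the aliquot = 1/3 × 3.959 × 10^-4 = 1.320 × 10^-4 mol
[IO3^-] = 1.320 × 10^-4 / 0.02449 = 0.005389 mol/L

0.005389 mol/L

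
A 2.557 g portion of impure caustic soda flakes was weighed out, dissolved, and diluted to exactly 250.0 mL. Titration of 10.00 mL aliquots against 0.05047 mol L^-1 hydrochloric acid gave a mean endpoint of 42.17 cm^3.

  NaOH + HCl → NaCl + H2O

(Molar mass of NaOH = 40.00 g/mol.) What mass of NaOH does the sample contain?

2.128 g

n(HCl) per titration = 0.04217 × 0.05047 = 2.128 × 10^-3 mol
n(NaOH) in each aliquot = 2.128 × 10^-3 mol (1:1 ratio)
n(NaOH) in the whole flask = 2.128 × 10^-3 × 250.0/10.00 = 0.05321 mol
mass of NaOH = 0.05321 × 40.00 = 2.128 g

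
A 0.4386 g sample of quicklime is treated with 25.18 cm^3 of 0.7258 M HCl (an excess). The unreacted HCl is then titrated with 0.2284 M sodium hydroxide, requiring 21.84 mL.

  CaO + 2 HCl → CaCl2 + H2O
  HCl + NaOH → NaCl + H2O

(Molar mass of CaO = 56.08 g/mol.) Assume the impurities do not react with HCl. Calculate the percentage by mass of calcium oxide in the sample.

n(HCl) added = 0.02518 × 0.7258 = 0.01828 mol
n(NaOH) used in back-titration = 0.02184 × 0.2284 = 4.988 × 10^-3 mol
n(HCl) left over = 4.988 × 10^-3 mol (1:1 ratio)
n(HCl) consumed by analyte = 0.01828 − 4.988 × 10^-3 = 0.01329 mol
From the 1:2 ratio, n(CaO) = 1/2 × 0.01329 = 6.644 × 10^-3 mol
mass of CaO = 6.644 × 10^-3 × 56.08 = 0.3726 g
% CaO = 0.3726 / 0.4386 × 100 = 84.95 %

84.95 %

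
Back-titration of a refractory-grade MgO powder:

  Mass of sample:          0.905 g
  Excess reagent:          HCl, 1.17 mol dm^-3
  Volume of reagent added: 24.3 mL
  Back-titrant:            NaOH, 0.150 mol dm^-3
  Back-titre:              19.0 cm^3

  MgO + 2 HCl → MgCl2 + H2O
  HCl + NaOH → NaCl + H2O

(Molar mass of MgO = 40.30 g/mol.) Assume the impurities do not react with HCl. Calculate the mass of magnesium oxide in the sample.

n(HCl) added = 0.0243 × 1.17 = 0.0284 mol
n(NaOH) used in back-titration = 0.0190 × 0.150 = 2.85 × 10^-3 mol
n(HCl) left over = 2.85 × 10^-3 mol (1:1 ratio)
n(HCl) consumed by analyte = 0.0284 − 2.85 × 10^-3 = 0.0256 mol
From the 1:2 ratio, n(MgO) = 1/2 × 0.0256 = 0.0128 mol
mass of MgO = 0.0128 × 40.30 = 0.515 g

0.515 g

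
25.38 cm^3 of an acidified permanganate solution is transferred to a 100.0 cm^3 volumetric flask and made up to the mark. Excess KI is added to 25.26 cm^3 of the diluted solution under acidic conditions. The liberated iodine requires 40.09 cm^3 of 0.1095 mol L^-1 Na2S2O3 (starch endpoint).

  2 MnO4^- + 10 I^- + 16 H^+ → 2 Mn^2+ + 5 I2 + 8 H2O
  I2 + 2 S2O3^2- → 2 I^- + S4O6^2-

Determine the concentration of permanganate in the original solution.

n(S2O3^2-) = 0.04009 × 0.1095 = 4.390 × 10^-3 mol
n(I2) = n(S2O3^2-)/2 = 2.195 × 10^-3 mol
From the 2:5 ratio, n(MnO4^-) in the aliquot = 2/5 × 2.195 × 10^-3 = 8.780 × 10^-4 mol
[MnO4^-]_dilute = 8.780 × 10^-4 / 0.02526 = 0.03476 mol/L
[MnO4^-]_original = 0.03476 × 100.0/25.38 = 0.1369 mol/L

0.1369 mol/L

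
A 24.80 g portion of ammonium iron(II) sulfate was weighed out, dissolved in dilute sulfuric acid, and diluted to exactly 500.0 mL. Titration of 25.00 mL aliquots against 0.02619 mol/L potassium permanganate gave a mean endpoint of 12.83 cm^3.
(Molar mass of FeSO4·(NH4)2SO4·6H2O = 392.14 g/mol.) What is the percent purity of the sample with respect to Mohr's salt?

MnO4^- + 5 Fe^2+ + 8 H^+ → Mn^2+ + 5 Fe^3+ + 4 H2O
n(KMnO4) per titration = 0.01283 × 0.02619 = 3.360 × 10^-4 mol
From the 5:1 ratio, n(FeSO4·(NH4)2SO4·6H2O) in each aliquot = 5/1 × 3.360 × 10^-4 = 1.680 × 10^-3 mol
n(FeSO4·(NH4)2SO4·6H2O) in the whole flask = 1.680 × 10^-3 × 500.0/25.00 = 0.03360 mol
mass of FeSO4·(NH4)2SO4·6H2O = 0.03360 × 392.14 = 13.18 g
% FeSO4·(NH4)2SO4·6H2O = 13.18 / 24.80 × 100 = 53.13 %

53.13 %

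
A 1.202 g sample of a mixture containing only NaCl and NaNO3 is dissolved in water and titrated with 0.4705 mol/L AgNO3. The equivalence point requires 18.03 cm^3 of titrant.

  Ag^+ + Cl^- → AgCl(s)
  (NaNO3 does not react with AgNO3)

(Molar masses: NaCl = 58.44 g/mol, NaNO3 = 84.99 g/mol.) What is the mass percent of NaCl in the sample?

41.24 %

n(AgNO3) = 0.01803 × 0.4705 = 8.483 × 10^-3 mol
Let x = n(NaCl), y = n(NaNO3).
Titrant: 1x = 8.483 × 10^-3;  mass: 58.44x + 84.99y = 1.202
Solving, x = 8.483 × 10^-3 mol, y = 8.310 × 10^-3 mol
mass of NaCl = 8.483 × 10^-3 × 58.44 = 0.4958 g
% NaCl = 0.4958 / 1.202 × 100 = 41.24 %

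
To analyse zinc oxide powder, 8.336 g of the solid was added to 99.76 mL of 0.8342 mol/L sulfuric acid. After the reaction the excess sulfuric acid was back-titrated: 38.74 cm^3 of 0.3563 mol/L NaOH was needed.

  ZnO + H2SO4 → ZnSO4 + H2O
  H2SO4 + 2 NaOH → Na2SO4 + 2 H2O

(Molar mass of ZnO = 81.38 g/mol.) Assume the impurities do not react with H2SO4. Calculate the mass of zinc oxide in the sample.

n(H2SO4) added = 0.09976 × 0.8342 = 0.08322 mol
n(NaOH) used in back-titration = 0.03874 × 0.3563 = 0.01380 mol
From the 1:2 ratio, n(H2SO4) left over = 1/2 × 0.01380 = 6.902 × 10^-3 mol
n(H2SO4) consumed by analyte = 0.08322 − 6.902 × 10^-3 = 0.07632 mol
n(ZnO) = 0.07632 mol (1:1 ratio)
mass of ZnO = 0.07632 × 81.38 = 6.211 g

6.211 g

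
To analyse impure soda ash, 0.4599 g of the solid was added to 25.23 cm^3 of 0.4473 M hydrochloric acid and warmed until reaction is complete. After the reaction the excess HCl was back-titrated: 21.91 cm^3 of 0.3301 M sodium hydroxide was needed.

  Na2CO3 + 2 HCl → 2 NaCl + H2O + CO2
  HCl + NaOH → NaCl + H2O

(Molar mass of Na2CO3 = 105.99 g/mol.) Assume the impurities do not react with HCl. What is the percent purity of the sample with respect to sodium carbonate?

n(HCl) added = 0.02523 × 0.4473 = 0.01129 mol
n(NaOH) used in back-titration = 0.02191 × 0.3301 = 7.232 × 10^-3 mol
n(HCl) left over = 7.232 × 10^-3 mol (1:1 ratio)
n(HCl) consumed by analyte = 0.01129 − 7.232 × 10^-3 = 4.053 × 10^-3 mol
From the 1:2 ratio, n(Na2CO3) = 1/2 × 4.053 × 10^-3 = 2.026 × 10^-3 mol
mass of Na2CO3 = 2.026 × 10^-3 × 105.99 = 0.2148 g
% Na2CO3 = 0.2148 / 0.4599 × 100 = 46.70 %

46.70 %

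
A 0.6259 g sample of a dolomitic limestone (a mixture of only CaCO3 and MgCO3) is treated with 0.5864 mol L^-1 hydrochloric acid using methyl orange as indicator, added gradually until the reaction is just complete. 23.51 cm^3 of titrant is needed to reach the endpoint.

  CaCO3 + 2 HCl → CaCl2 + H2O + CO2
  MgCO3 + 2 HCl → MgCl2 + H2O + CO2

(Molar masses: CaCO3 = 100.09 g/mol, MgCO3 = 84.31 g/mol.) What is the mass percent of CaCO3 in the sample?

n(HCl) = 0.02351 × 0.5864 = 0.01379 mol
Let x = n(CaCO3), y = n(MgCO3).
Titrant: 2x + 2y = 0.01379;  mass: 100.09x + 84.31y = 0.6259
Solving, x = 2.835 × 10^-3 mol, y = 4.058 × 10^-3 mol
mass of CaCO3 = 2.835 × 10^-3 × 100.09 = 0.2838 g
% CaCO3 = 0.2838 / 0.6259 × 100 = 45.34 %

45.34 %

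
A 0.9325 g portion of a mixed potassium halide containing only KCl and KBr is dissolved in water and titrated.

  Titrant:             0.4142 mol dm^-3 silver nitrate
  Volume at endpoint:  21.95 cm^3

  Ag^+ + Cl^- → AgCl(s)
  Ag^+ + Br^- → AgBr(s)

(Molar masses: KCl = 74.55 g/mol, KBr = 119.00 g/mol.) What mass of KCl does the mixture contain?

n(AgNO3) = 0.02195 × 0.4142 = 9.092 × 10^-3 mol
Let x = n(KCl), y = n(KBr).
Titrant: 1x + 1y = 9.092 × 10^-3;  mass: 74.55x + 119.00y = 0.9325
Solving, x = 3.361 × 10^-3 mol, y = 5.730 × 10^-3 mol
mass of KCl = 3.361 × 10^-3 × 74.55 = 0.2506 g

0.2506 g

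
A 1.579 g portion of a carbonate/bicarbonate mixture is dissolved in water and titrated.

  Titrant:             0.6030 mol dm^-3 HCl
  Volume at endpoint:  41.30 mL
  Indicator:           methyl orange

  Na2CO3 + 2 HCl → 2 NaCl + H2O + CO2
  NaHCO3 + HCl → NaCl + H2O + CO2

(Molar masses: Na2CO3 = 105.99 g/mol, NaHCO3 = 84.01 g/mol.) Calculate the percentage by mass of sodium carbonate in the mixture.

55.53 %

n(HCl) = 0.04130 × 0.6030 = 0.02490 mol
Let x = n(Na2CO3), y = n(NaHCO3).
Titrant: 2x + 1y = 0.02490;  mass: 105.99x + 84.01y = 1.579
Solving, x = 8.273 × 10^-3 mol, y = 8.358 × 10^-3 mol
mass of Na2CO3 = 8.273 × 10^-3 × 105.99 = 0.8769 g
% Na2CO3 = 0.8769 / 1.579 × 100 = 55.53 %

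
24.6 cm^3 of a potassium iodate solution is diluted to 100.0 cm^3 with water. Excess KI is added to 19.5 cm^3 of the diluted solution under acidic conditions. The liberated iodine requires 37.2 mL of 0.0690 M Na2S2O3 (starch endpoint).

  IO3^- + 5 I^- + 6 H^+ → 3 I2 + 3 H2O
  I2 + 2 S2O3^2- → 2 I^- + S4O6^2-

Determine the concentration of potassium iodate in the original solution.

0.0892 M

n(S2O3^2-) = 0.0372 × 0.0690 = 2.57 × 10^-3 mol
n(I2) = n(S2O3^2-)/2 = 1.28 × 10^-3 mol
From the 1:3 ratio, n(IO3^-) in the aliquot = 1/3 × 1.28 × 10^-3 = 4.28 × 10^-4 mol
[IO3^-]_dilute = 4.28 × 10^-4 / 0.0195 = 0.0219 mol/L
[IO3^-]_original = 0.0219 × 100.0/24.6 = 0.0892 mol/L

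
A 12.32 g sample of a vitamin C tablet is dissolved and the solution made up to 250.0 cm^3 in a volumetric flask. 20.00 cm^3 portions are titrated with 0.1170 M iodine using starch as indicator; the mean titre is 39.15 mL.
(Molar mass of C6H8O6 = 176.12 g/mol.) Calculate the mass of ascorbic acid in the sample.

10.08 g

C6H8O6 + I2 → C6H6O6 + 2 HI
n(I2) per titration = 0.03915 × 0.1170 = 4.581 × 10^-3 mol
n(C6H8O6) in each aliquot = 4.581 × 10^-3 mol (1:1 ratio)
n(C6H8O6) in the whole flask = 4.581 × 10^-3 × 250.0/20.00 = 0.05726 mol
mass of C6H8O6 = 0.05726 × 176.12 = 10.08 g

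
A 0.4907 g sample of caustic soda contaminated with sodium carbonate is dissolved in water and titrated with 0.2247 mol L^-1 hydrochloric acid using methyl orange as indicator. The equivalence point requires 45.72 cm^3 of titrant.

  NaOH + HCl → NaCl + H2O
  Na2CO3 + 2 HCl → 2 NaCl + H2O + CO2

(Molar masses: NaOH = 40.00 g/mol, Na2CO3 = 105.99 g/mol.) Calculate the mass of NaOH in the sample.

0.1654 g

n(HCl) = 0.04572 × 0.2247 = 0.01027 mol
Let x = n(NaOH), y = n(Na2CO3).
Titrant: 1x + 2y = 0.01027;  mass: 40.00x + 105.99y = 0.4907
Solving, x = 4.135 × 10^-3 mol, y = 3.069 × 10^-3 mol
mass of NaOH = 4.135 × 10^-3 × 40.00 = 0.1654 g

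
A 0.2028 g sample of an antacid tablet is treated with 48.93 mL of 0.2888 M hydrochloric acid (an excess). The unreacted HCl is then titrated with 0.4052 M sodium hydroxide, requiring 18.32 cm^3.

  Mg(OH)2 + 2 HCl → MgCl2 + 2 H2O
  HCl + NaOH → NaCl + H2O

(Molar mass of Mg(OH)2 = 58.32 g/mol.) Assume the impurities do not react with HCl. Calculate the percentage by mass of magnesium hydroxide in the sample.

n(HCl) added = 0.04893 × 0.2888 = 0.01413 mol
n(NaOH) used in back-titration = 0.01832 × 0.4052 = 7.423 × 10^-3 mol
n(HCl) left over = 7.423 × 10^-3 mol (1:1 ratio)
n(HCl) consumed by analyte = 0.01413 − 7.423 × 10^-3 = 6.708 × 10^-3 mol
From the 1:2 ratio, n(Mg(OH)2) = 1/2 × 6.708 × 10^-3 = 3.354 × 10^-3 mol
mass of Mg(OH)2 = 3.354 × 10^-3 × 58.32 = 0.1956 g
% Mg(OH)2 = 0.1956 / 0.2028 × 100 = 96.45 %

96.45 %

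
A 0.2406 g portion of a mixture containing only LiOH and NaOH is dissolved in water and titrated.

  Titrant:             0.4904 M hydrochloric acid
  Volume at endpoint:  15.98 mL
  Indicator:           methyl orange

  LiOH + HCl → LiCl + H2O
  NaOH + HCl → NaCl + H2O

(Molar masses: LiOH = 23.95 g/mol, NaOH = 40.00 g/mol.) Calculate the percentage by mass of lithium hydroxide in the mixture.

45.19 %

n(HCl) = 0.01598 × 0.4904 = 7.837 × 10^-3 mol
Let x = n(LiOH), y = n(NaOH).
Titrant: 1x + 1y = 7.837 × 10^-3;  mass: 23.95x + 40.00y = 0.2406
Solving, x = 4.540 × 10^-3 mol, y = 3.297 × 10^-3 mol
mass of LiOH = 4.540 × 10^-3 × 23.95 = 0.1087 g
% LiOH = 0.1087 / 0.2406 × 100 = 45.19 %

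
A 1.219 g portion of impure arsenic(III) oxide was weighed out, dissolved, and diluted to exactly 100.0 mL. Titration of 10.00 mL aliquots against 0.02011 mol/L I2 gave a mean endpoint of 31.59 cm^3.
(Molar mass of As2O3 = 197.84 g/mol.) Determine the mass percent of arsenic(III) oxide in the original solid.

As2O3 + 2 I2 + 2 H2O → As2O5 + 4 HI
n(I2) per titration = 0.03159 × 0.02011 = 6.353 × 10^-4 mol
From the 1:2 ratio, n(As2O3) in each aliquot = 1/2 × 6.353 × 10^-4 = 3.176 × 10^-4 mol
n(As2O3) in the whole flask = 3.176 × 10^-4 × 100.0/10.00 = 3.176 × 10^-3 mol
mass of As2O3 = 3.176 × 10^-3 × 197.84 = 0.6284 g
% As2O3 = 0.6284 / 1.219 × 100 = 51.55 %

51.55 %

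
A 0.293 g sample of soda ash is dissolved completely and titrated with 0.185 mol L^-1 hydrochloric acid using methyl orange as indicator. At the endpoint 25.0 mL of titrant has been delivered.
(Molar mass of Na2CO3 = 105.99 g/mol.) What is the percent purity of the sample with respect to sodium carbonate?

Na2CO3 + 2 HCl → 2 NaCl + H2O + CO2
n(HCl) = 0.0250 L × 0.185 mol/L = 4.62 × 10^-3 mol
From the 1:2 ratio, n(Na2CO3) = 1/2 × 4.62 × 10^-3 = 2.31 × 10^-3 mol
mass of Na2CO3 = 2.31 × 10^-3 × 105.99 g/mol = 0.245 g
% Na2CO3 = 0.245 / 0.293 × 100 = 83.7 %

83.7 %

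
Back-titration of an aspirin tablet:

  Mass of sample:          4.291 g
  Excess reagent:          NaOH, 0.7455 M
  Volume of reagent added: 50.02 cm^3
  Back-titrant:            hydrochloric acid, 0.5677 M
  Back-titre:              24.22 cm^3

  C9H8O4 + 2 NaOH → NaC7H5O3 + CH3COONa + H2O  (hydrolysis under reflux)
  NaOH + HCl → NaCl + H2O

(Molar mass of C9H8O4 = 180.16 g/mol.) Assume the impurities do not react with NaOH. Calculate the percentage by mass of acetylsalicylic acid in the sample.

49.42 %

n(NaOH) added = 0.05002 × 0.7455 = 0.03729 mol
n(HCl) used in back-titration = 0.02422 × 0.5677 = 0.01375 mol
n(NaOH) left over = 0.01375 mol (1:1 ratio)
n(NaOH) consumed by analyte = 0.03729 − 0.01375 = 0.02354 mol
From the 1:2 ratio, n(C9H8O4) = 1/2 × 0.02354 = 0.01177 mol
mass of C9H8O4 = 0.01177 × 180.16 = 2.121 g
% C9H8O4 = 2.121 / 4.291 × 100 = 49.42 %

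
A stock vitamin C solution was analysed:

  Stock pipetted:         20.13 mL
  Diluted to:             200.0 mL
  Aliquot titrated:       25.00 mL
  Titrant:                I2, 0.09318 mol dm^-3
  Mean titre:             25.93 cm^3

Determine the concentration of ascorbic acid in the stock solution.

C6H8O6 + I2 → C6H6O6 + 2 HI
n(I2) = 0.02593 × 0.09318 = 2.416 × 10^-3 mol
n(C6H8O6) in the aliquot = 2.416 × 10^-3 mol (1:1 ratio)
[C6H8O6]_dilute = 2.416 × 10^-3 / 0.02500 = 0.09665 mol/L
Dilution factor = 200.0 / 20.13 = 9.935
[C6H8O6]_stock = 0.09665 × 9.935 = 0.9602 mol/L

0.9602 mol/L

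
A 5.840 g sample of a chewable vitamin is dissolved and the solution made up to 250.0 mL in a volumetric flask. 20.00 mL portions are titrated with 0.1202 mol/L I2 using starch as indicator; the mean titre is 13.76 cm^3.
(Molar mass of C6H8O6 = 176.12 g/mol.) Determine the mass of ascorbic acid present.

3.641 g

C6H8O6 + I2 → C6H6O6 + 2 HI
n(I2) per titration = 0.01376 × 0.1202 = 1.654 × 10^-3 mol
n(C6H8O6) in each aliquot = 1.654 × 10^-3 mol (1:1 ratio)
n(C6H8O6) in the whole flask = 1.654 × 10^-3 × 250.0/20.00 = 0.02067 mol
mass of C6H8O6 = 0.02067 × 176.12 = 3.641 g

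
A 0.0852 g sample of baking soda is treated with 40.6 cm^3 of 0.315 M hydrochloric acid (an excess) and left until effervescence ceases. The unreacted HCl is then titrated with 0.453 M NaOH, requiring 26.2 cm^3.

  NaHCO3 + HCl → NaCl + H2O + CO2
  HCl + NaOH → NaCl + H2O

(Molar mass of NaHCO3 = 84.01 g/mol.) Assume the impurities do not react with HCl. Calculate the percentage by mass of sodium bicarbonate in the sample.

n(HCl) added = 0.0406 × 0.315 = 0.0128 mol
n(NaOH) used in back-titration = 0.0262 × 0.453 = 0.0119 mol
n(HCl) left over = 0.0119 mol (1:1 ratio)
n(HCl) consumed by analyte = 0.0128 − 0.0119 = 9.20 × 10^-4 mol
n(NaHCO3) = 9.20 × 10^-4 mol (1:1 ratio)
mass of NaHCO3 = 9.20 × 10^-4 × 84.01 = 0.0773 g
% NaHCO3 = 0.0773 / 0.0852 × 100 = 90.8 %

90.8 %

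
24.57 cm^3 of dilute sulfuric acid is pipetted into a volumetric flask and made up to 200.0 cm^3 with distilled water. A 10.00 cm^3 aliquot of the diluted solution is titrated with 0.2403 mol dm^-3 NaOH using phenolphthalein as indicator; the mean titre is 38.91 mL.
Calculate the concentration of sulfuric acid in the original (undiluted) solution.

3.805 mol/L

H2SO4 + 2 NaOH → Na2SO4 + 2 H2O
n(NaOH) = 0.03891 × 0.2403 = 9.350 × 10^-3 mol
From the 1:2 ratio, n(H2SO4) in the aliquot = 1/2 × 9.350 × 10^-3 = 4.675 × 10^-3 mol
[H2SO4]_dilute = 4.675 × 10^-3 / 0.01000 = 0.4675 mol/L
Dilution factor = 200.0 / 24.57 = 8.140
[H2SO4]_stock = 0.4675 × 8.140 = 3.805 mol/L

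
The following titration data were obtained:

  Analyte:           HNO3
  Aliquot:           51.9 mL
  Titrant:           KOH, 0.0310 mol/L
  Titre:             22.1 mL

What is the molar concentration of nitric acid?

HNO3 + KOH → KNO3 + H2O
n(KOH) = 0.0221 L × 0.0310 mol/L = 6.85 × 10^-4 mol
n(HNO3) = 6.85 × 10^-4 mol (1:1 mole ratio)
[HNO3] = 6.85 × 10^-4 mol / 0.0519 L = 0.0132 mol/L

0.0132 mol/L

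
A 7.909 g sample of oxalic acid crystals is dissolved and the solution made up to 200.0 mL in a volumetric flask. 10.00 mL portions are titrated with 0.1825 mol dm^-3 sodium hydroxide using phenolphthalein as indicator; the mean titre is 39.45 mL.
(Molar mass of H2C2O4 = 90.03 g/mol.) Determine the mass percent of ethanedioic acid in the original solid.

81.96 %

H2C2O4 + 2 NaOH → Na2C2O4 + 2 H2O
n(NaOH) per titration = 0.03945 × 0.1825 = 7.200 × 10^-3 mol
From the 1:2 ratio, n(H2C2O4) in each aliquot = 1/2 × 7.200 × 10^-3 = 3.600 × 10^-3 mol
n(H2C2O4) in the whole flask = 3.600 × 10^-3 × 200.0/10.00 = 0.07200 mol
mass of H2C2O4 = 0.07200 × 90.03 = 6.482 g
% H2C2O4 = 6.482 / 7.909 × 100 = 81.96 %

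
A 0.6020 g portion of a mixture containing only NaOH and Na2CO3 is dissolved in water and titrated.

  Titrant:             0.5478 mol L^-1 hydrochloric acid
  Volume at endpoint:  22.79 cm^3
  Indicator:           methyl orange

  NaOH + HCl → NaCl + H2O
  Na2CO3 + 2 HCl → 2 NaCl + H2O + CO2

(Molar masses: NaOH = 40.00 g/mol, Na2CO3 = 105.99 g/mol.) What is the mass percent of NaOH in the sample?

30.48 %

n(HCl) = 0.02279 × 0.5478 = 0.01248 mol
Let x = n(NaOH), y = n(Na2CO3).
Titrant: 1x + 2y = 0.01248;  mass: 40.00x + 105.99y = 0.6020
Solving, x = 4.587 × 10^-3 mol, y = 3.949 × 10^-3 mol
mass of NaOH = 4.587 × 10^-3 × 40.00 = 0.1835 g
% NaOH = 0.1835 / 0.6020 × 100 = 30.48 %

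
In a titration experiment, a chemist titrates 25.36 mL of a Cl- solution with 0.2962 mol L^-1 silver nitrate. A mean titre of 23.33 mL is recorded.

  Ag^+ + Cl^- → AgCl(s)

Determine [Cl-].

0.2725 mol/L

n(AgNO3) = 0.02333 L × 0.2962 mol/L = 6.910 × 10^-3 mol
n(Cl-) = 6.910 × 10^-3 mol (1:1 mole ratio)
[Cl-] = 6.910 × 10^-3 mol / 0.02536 L = 0.2725 mol/L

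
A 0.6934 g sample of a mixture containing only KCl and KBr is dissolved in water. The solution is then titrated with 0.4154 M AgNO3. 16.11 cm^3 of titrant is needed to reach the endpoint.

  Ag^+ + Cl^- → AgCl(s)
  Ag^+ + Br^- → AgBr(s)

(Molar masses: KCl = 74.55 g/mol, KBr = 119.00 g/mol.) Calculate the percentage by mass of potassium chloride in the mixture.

n(AgNO3) = 0.01611 × 0.4154 = 6.692 × 10^-3 mol
Let x = n(KCl), y = n(KBr).
Titrant: 1x + 1y = 6.692 × 10^-3;  mass: 74.55x + 119.00y = 0.6934
Solving, x = 2.316 × 10^-3 mol, y = 4.376 × 10^-3 mol
mass of KCl = 2.316 × 10^-3 × 74.55 = 0.1727 g
% KCl = 0.1727 / 0.6934 × 100 = 24.90 %

24.90 %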